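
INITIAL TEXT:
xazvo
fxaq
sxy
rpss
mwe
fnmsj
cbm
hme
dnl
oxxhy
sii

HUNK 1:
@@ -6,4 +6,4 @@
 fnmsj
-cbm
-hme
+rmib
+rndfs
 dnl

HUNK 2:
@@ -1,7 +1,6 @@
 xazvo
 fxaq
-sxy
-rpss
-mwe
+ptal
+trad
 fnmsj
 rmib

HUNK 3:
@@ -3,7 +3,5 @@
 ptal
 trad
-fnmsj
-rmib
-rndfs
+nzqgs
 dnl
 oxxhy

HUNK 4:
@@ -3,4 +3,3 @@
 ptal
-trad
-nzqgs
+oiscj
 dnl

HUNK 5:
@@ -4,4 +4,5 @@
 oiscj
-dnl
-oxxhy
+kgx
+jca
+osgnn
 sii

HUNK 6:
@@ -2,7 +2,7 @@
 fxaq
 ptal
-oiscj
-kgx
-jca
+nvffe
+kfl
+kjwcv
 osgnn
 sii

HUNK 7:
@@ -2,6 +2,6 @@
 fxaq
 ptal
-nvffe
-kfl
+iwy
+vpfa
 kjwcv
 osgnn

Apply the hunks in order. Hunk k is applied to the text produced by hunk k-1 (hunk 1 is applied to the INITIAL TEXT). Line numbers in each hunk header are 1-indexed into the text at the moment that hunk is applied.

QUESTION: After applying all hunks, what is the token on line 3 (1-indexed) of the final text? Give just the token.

Hunk 1: at line 6 remove [cbm,hme] add [rmib,rndfs] -> 11 lines: xazvo fxaq sxy rpss mwe fnmsj rmib rndfs dnl oxxhy sii
Hunk 2: at line 1 remove [sxy,rpss,mwe] add [ptal,trad] -> 10 lines: xazvo fxaq ptal trad fnmsj rmib rndfs dnl oxxhy sii
Hunk 3: at line 3 remove [fnmsj,rmib,rndfs] add [nzqgs] -> 8 lines: xazvo fxaq ptal trad nzqgs dnl oxxhy sii
Hunk 4: at line 3 remove [trad,nzqgs] add [oiscj] -> 7 lines: xazvo fxaq ptal oiscj dnl oxxhy sii
Hunk 5: at line 4 remove [dnl,oxxhy] add [kgx,jca,osgnn] -> 8 lines: xazvo fxaq ptal oiscj kgx jca osgnn sii
Hunk 6: at line 2 remove [oiscj,kgx,jca] add [nvffe,kfl,kjwcv] -> 8 lines: xazvo fxaq ptal nvffe kfl kjwcv osgnn sii
Hunk 7: at line 2 remove [nvffe,kfl] add [iwy,vpfa] -> 8 lines: xazvo fxaq ptal iwy vpfa kjwcv osgnn sii
Final line 3: ptal

Answer: ptal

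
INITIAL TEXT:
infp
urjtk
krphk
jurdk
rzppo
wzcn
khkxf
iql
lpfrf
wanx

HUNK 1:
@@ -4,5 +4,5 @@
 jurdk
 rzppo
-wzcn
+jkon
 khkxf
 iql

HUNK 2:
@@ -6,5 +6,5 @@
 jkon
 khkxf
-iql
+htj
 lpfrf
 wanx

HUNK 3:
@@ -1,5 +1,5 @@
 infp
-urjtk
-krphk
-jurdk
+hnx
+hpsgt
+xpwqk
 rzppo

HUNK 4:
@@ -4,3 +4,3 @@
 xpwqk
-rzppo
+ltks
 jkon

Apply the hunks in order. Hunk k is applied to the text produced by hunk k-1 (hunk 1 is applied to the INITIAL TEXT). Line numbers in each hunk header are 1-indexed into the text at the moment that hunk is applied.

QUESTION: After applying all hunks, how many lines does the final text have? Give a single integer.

Answer: 10

Derivation:
Hunk 1: at line 4 remove [wzcn] add [jkon] -> 10 lines: infp urjtk krphk jurdk rzppo jkon khkxf iql lpfrf wanx
Hunk 2: at line 6 remove [iql] add [htj] -> 10 lines: infp urjtk krphk jurdk rzppo jkon khkxf htj lpfrf wanx
Hunk 3: at line 1 remove [urjtk,krphk,jurdk] add [hnx,hpsgt,xpwqk] -> 10 lines: infp hnx hpsgt xpwqk rzppo jkon khkxf htj lpfrf wanx
Hunk 4: at line 4 remove [rzppo] add [ltks] -> 10 lines: infp hnx hpsgt xpwqk ltks jkon khkxf htj lpfrf wanx
Final line count: 10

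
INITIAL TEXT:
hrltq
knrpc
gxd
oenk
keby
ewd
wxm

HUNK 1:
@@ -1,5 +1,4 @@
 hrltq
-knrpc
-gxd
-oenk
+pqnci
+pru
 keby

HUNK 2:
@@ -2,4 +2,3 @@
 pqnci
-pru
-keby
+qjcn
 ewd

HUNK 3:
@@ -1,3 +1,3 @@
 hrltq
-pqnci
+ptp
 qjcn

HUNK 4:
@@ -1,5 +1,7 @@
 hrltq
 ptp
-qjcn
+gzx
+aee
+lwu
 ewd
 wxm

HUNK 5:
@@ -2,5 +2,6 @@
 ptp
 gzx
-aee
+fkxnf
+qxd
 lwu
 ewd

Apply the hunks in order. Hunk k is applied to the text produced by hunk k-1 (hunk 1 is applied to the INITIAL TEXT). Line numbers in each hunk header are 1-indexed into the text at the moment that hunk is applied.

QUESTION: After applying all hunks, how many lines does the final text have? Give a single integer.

Answer: 8

Derivation:
Hunk 1: at line 1 remove [knrpc,gxd,oenk] add [pqnci,pru] -> 6 lines: hrltq pqnci pru keby ewd wxm
Hunk 2: at line 2 remove [pru,keby] add [qjcn] -> 5 lines: hrltq pqnci qjcn ewd wxm
Hunk 3: at line 1 remove [pqnci] add [ptp] -> 5 lines: hrltq ptp qjcn ewd wxm
Hunk 4: at line 1 remove [qjcn] add [gzx,aee,lwu] -> 7 lines: hrltq ptp gzx aee lwu ewd wxm
Hunk 5: at line 2 remove [aee] add [fkxnf,qxd] -> 8 lines: hrltq ptp gzx fkxnf qxd lwu ewd wxm
Final line count: 8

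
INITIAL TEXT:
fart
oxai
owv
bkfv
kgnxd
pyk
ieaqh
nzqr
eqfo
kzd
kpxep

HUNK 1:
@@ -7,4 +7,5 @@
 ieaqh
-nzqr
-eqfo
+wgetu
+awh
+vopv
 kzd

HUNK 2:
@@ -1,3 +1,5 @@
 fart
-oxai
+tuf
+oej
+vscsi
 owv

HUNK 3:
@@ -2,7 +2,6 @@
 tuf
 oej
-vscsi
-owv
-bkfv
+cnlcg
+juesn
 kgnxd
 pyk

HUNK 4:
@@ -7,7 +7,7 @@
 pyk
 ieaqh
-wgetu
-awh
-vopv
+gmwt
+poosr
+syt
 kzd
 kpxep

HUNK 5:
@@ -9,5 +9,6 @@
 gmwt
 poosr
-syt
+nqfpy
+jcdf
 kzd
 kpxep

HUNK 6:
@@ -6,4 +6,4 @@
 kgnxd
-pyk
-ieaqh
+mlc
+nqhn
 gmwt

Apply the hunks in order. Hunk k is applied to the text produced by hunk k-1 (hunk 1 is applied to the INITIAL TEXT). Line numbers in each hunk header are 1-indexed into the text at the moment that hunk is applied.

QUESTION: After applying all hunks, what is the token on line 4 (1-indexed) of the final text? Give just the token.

Answer: cnlcg

Derivation:
Hunk 1: at line 7 remove [nzqr,eqfo] add [wgetu,awh,vopv] -> 12 lines: fart oxai owv bkfv kgnxd pyk ieaqh wgetu awh vopv kzd kpxep
Hunk 2: at line 1 remove [oxai] add [tuf,oej,vscsi] -> 14 lines: fart tuf oej vscsi owv bkfv kgnxd pyk ieaqh wgetu awh vopv kzd kpxep
Hunk 3: at line 2 remove [vscsi,owv,bkfv] add [cnlcg,juesn] -> 13 lines: fart tuf oej cnlcg juesn kgnxd pyk ieaqh wgetu awh vopv kzd kpxep
Hunk 4: at line 7 remove [wgetu,awh,vopv] add [gmwt,poosr,syt] -> 13 lines: fart tuf oej cnlcg juesn kgnxd pyk ieaqh gmwt poosr syt kzd kpxep
Hunk 5: at line 9 remove [syt] add [nqfpy,jcdf] -> 14 lines: fart tuf oej cnlcg juesn kgnxd pyk ieaqh gmwt poosr nqfpy jcdf kzd kpxep
Hunk 6: at line 6 remove [pyk,ieaqh] add [mlc,nqhn] -> 14 lines: fart tuf oej cnlcg juesn kgnxd mlc nqhn gmwt poosr nqfpy jcdf kzd kpxep
Final line 4: cnlcg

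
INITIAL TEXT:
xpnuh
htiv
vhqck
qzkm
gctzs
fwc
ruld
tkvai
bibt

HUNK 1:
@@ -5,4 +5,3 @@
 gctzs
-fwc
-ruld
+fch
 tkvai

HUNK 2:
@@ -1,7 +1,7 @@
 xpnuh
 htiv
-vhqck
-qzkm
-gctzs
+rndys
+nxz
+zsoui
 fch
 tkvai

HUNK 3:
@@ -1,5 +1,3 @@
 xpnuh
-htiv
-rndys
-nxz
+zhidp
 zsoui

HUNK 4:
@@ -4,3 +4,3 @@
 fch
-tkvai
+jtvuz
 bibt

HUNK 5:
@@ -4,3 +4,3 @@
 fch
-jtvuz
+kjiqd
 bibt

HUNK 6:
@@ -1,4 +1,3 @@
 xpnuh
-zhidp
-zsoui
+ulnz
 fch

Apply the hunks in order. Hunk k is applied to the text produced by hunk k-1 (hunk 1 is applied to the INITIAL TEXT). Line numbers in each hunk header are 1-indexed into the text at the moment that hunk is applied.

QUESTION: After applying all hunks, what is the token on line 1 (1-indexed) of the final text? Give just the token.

Hunk 1: at line 5 remove [fwc,ruld] add [fch] -> 8 lines: xpnuh htiv vhqck qzkm gctzs fch tkvai bibt
Hunk 2: at line 1 remove [vhqck,qzkm,gctzs] add [rndys,nxz,zsoui] -> 8 lines: xpnuh htiv rndys nxz zsoui fch tkvai bibt
Hunk 3: at line 1 remove [htiv,rndys,nxz] add [zhidp] -> 6 lines: xpnuh zhidp zsoui fch tkvai bibt
Hunk 4: at line 4 remove [tkvai] add [jtvuz] -> 6 lines: xpnuh zhidp zsoui fch jtvuz bibt
Hunk 5: at line 4 remove [jtvuz] add [kjiqd] -> 6 lines: xpnuh zhidp zsoui fch kjiqd bibt
Hunk 6: at line 1 remove [zhidp,zsoui] add [ulnz] -> 5 lines: xpnuh ulnz fch kjiqd bibt
Final line 1: xpnuh

Answer: xpnuh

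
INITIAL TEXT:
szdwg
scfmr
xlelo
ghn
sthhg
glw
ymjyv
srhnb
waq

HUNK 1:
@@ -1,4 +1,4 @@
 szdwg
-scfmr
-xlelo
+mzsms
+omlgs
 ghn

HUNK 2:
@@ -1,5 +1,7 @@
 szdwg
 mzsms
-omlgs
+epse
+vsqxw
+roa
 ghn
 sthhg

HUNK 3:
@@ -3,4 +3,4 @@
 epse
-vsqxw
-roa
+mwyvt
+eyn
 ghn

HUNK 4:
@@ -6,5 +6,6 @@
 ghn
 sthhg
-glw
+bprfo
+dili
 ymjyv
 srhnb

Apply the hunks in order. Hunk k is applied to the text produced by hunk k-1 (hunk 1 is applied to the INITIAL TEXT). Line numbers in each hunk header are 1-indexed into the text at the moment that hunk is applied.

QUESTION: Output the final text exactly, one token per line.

Answer: szdwg
mzsms
epse
mwyvt
eyn
ghn
sthhg
bprfo
dili
ymjyv
srhnb
waq

Derivation:
Hunk 1: at line 1 remove [scfmr,xlelo] add [mzsms,omlgs] -> 9 lines: szdwg mzsms omlgs ghn sthhg glw ymjyv srhnb waq
Hunk 2: at line 1 remove [omlgs] add [epse,vsqxw,roa] -> 11 lines: szdwg mzsms epse vsqxw roa ghn sthhg glw ymjyv srhnb waq
Hunk 3: at line 3 remove [vsqxw,roa] add [mwyvt,eyn] -> 11 lines: szdwg mzsms epse mwyvt eyn ghn sthhg glw ymjyv srhnb waq
Hunk 4: at line 6 remove [glw] add [bprfo,dili] -> 12 lines: szdwg mzsms epse mwyvt eyn ghn sthhg bprfo dili ymjyv srhnb waq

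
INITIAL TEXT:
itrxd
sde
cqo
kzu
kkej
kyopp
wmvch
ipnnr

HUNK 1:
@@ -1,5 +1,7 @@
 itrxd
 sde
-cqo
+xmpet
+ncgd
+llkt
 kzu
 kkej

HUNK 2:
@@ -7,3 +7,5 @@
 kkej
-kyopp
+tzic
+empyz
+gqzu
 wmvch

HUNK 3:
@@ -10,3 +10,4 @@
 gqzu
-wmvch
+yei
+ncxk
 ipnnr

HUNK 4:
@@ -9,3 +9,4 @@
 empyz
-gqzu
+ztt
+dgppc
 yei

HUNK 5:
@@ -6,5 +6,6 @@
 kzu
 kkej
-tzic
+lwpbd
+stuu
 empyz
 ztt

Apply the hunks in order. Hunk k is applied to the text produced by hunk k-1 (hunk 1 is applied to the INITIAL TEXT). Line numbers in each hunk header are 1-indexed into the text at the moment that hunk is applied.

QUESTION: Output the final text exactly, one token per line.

Answer: itrxd
sde
xmpet
ncgd
llkt
kzu
kkej
lwpbd
stuu
empyz
ztt
dgppc
yei
ncxk
ipnnr

Derivation:
Hunk 1: at line 1 remove [cqo] add [xmpet,ncgd,llkt] -> 10 lines: itrxd sde xmpet ncgd llkt kzu kkej kyopp wmvch ipnnr
Hunk 2: at line 7 remove [kyopp] add [tzic,empyz,gqzu] -> 12 lines: itrxd sde xmpet ncgd llkt kzu kkej tzic empyz gqzu wmvch ipnnr
Hunk 3: at line 10 remove [wmvch] add [yei,ncxk] -> 13 lines: itrxd sde xmpet ncgd llkt kzu kkej tzic empyz gqzu yei ncxk ipnnr
Hunk 4: at line 9 remove [gqzu] add [ztt,dgppc] -> 14 lines: itrxd sde xmpet ncgd llkt kzu kkej tzic empyz ztt dgppc yei ncxk ipnnr
Hunk 5: at line 6 remove [tzic] add [lwpbd,stuu] -> 15 lines: itrxd sde xmpet ncgd llkt kzu kkej lwpbd stuu empyz ztt dgppc yei ncxk ipnnr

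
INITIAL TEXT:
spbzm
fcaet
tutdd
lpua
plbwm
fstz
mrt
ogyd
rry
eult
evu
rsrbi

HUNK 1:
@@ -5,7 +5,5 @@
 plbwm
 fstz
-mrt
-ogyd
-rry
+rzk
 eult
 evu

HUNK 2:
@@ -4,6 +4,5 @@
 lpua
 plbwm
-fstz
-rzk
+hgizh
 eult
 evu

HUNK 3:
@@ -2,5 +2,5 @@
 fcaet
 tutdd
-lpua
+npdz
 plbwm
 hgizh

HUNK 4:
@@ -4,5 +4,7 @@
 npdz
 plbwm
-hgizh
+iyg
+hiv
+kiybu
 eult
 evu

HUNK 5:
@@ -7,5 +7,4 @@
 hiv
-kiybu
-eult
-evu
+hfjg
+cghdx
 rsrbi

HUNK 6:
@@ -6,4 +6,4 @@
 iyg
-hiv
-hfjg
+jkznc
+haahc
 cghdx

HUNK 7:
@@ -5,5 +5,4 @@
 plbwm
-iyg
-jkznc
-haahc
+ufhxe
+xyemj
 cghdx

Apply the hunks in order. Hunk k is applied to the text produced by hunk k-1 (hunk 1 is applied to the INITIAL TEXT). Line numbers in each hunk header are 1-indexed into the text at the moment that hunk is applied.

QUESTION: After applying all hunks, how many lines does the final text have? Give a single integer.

Hunk 1: at line 5 remove [mrt,ogyd,rry] add [rzk] -> 10 lines: spbzm fcaet tutdd lpua plbwm fstz rzk eult evu rsrbi
Hunk 2: at line 4 remove [fstz,rzk] add [hgizh] -> 9 lines: spbzm fcaet tutdd lpua plbwm hgizh eult evu rsrbi
Hunk 3: at line 2 remove [lpua] add [npdz] -> 9 lines: spbzm fcaet tutdd npdz plbwm hgizh eult evu rsrbi
Hunk 4: at line 4 remove [hgizh] add [iyg,hiv,kiybu] -> 11 lines: spbzm fcaet tutdd npdz plbwm iyg hiv kiybu eult evu rsrbi
Hunk 5: at line 7 remove [kiybu,eult,evu] add [hfjg,cghdx] -> 10 lines: spbzm fcaet tutdd npdz plbwm iyg hiv hfjg cghdx rsrbi
Hunk 6: at line 6 remove [hiv,hfjg] add [jkznc,haahc] -> 10 lines: spbzm fcaet tutdd npdz plbwm iyg jkznc haahc cghdx rsrbi
Hunk 7: at line 5 remove [iyg,jkznc,haahc] add [ufhxe,xyemj] -> 9 lines: spbzm fcaet tutdd npdz plbwm ufhxe xyemj cghdx rsrbi
Final line count: 9

Answer: 9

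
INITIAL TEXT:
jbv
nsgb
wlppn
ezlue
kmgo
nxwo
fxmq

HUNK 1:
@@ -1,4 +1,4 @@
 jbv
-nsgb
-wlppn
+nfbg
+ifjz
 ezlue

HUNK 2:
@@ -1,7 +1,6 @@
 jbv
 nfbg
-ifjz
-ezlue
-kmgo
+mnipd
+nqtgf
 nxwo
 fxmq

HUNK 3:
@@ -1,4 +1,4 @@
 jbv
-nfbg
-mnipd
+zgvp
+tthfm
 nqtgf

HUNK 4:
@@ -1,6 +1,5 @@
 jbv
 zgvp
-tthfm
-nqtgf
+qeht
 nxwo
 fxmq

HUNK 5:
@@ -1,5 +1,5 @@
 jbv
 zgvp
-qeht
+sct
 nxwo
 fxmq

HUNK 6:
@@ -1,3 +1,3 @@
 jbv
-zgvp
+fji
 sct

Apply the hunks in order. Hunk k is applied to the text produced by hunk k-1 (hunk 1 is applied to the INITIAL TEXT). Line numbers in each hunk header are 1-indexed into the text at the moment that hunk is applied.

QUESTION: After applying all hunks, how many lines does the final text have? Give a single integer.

Answer: 5

Derivation:
Hunk 1: at line 1 remove [nsgb,wlppn] add [nfbg,ifjz] -> 7 lines: jbv nfbg ifjz ezlue kmgo nxwo fxmq
Hunk 2: at line 1 remove [ifjz,ezlue,kmgo] add [mnipd,nqtgf] -> 6 lines: jbv nfbg mnipd nqtgf nxwo fxmq
Hunk 3: at line 1 remove [nfbg,mnipd] add [zgvp,tthfm] -> 6 lines: jbv zgvp tthfm nqtgf nxwo fxmq
Hunk 4: at line 1 remove [tthfm,nqtgf] add [qeht] -> 5 lines: jbv zgvp qeht nxwo fxmq
Hunk 5: at line 1 remove [qeht] add [sct] -> 5 lines: jbv zgvp sct nxwo fxmq
Hunk 6: at line 1 remove [zgvp] add [fji] -> 5 lines: jbv fji sct nxwo fxmq
Final line count: 5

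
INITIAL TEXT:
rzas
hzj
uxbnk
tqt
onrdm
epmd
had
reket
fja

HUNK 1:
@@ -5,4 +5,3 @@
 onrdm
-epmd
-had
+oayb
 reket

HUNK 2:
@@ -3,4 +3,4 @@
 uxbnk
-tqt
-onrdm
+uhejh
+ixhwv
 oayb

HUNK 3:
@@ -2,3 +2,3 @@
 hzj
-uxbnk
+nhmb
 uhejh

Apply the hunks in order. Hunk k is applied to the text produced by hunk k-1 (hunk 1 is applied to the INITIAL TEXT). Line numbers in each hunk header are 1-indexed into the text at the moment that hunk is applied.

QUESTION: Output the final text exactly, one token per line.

Hunk 1: at line 5 remove [epmd,had] add [oayb] -> 8 lines: rzas hzj uxbnk tqt onrdm oayb reket fja
Hunk 2: at line 3 remove [tqt,onrdm] add [uhejh,ixhwv] -> 8 lines: rzas hzj uxbnk uhejh ixhwv oayb reket fja
Hunk 3: at line 2 remove [uxbnk] add [nhmb] -> 8 lines: rzas hzj nhmb uhejh ixhwv oayb reket fja

Answer: rzas
hzj
nhmb
uhejh
ixhwv
oayb
reket
fja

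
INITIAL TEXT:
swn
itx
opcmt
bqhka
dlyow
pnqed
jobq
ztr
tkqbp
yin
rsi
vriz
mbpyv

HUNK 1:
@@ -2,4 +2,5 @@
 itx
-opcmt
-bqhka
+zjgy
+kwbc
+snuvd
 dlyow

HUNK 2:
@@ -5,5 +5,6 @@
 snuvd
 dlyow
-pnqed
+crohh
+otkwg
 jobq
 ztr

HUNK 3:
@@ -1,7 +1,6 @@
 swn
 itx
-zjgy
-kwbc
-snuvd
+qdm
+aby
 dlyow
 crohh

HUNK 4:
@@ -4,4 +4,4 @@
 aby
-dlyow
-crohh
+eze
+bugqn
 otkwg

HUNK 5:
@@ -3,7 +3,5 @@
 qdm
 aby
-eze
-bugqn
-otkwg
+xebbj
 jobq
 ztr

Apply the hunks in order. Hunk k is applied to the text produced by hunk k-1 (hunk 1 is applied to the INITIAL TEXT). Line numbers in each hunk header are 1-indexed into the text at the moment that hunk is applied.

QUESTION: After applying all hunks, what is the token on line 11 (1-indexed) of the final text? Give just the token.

Hunk 1: at line 2 remove [opcmt,bqhka] add [zjgy,kwbc,snuvd] -> 14 lines: swn itx zjgy kwbc snuvd dlyow pnqed jobq ztr tkqbp yin rsi vriz mbpyv
Hunk 2: at line 5 remove [pnqed] add [crohh,otkwg] -> 15 lines: swn itx zjgy kwbc snuvd dlyow crohh otkwg jobq ztr tkqbp yin rsi vriz mbpyv
Hunk 3: at line 1 remove [zjgy,kwbc,snuvd] add [qdm,aby] -> 14 lines: swn itx qdm aby dlyow crohh otkwg jobq ztr tkqbp yin rsi vriz mbpyv
Hunk 4: at line 4 remove [dlyow,crohh] add [eze,bugqn] -> 14 lines: swn itx qdm aby eze bugqn otkwg jobq ztr tkqbp yin rsi vriz mbpyv
Hunk 5: at line 3 remove [eze,bugqn,otkwg] add [xebbj] -> 12 lines: swn itx qdm aby xebbj jobq ztr tkqbp yin rsi vriz mbpyv
Final line 11: vriz

Answer: vriz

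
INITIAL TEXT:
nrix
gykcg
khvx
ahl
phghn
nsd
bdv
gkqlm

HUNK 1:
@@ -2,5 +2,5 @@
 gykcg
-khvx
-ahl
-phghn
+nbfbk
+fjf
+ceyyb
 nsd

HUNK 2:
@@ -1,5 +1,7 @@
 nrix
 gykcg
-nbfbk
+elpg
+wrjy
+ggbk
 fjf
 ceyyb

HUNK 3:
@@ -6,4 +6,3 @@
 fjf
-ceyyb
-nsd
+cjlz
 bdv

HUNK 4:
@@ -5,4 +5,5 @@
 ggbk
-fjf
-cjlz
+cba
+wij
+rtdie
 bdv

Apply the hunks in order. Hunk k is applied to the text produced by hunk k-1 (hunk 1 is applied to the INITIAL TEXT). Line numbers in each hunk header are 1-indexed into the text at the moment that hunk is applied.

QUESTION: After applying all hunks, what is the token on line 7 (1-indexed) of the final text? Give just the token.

Answer: wij

Derivation:
Hunk 1: at line 2 remove [khvx,ahl,phghn] add [nbfbk,fjf,ceyyb] -> 8 lines: nrix gykcg nbfbk fjf ceyyb nsd bdv gkqlm
Hunk 2: at line 1 remove [nbfbk] add [elpg,wrjy,ggbk] -> 10 lines: nrix gykcg elpg wrjy ggbk fjf ceyyb nsd bdv gkqlm
Hunk 3: at line 6 remove [ceyyb,nsd] add [cjlz] -> 9 lines: nrix gykcg elpg wrjy ggbk fjf cjlz bdv gkqlm
Hunk 4: at line 5 remove [fjf,cjlz] add [cba,wij,rtdie] -> 10 lines: nrix gykcg elpg wrjy ggbk cba wij rtdie bdv gkqlm
Final line 7: wij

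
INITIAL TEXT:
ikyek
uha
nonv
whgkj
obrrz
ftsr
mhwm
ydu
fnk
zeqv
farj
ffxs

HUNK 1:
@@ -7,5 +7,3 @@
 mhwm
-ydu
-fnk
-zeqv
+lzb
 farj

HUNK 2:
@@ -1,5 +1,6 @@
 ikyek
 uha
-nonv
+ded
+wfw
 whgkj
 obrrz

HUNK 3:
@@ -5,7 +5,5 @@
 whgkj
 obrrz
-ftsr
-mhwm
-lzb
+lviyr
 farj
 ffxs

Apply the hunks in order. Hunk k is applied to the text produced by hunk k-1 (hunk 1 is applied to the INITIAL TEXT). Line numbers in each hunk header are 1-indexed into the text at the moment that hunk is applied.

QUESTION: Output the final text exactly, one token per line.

Answer: ikyek
uha
ded
wfw
whgkj
obrrz
lviyr
farj
ffxs

Derivation:
Hunk 1: at line 7 remove [ydu,fnk,zeqv] add [lzb] -> 10 lines: ikyek uha nonv whgkj obrrz ftsr mhwm lzb farj ffxs
Hunk 2: at line 1 remove [nonv] add [ded,wfw] -> 11 lines: ikyek uha ded wfw whgkj obrrz ftsr mhwm lzb farj ffxs
Hunk 3: at line 5 remove [ftsr,mhwm,lzb] add [lviyr] -> 9 lines: ikyek uha ded wfw whgkj obrrz lviyr farj ffxs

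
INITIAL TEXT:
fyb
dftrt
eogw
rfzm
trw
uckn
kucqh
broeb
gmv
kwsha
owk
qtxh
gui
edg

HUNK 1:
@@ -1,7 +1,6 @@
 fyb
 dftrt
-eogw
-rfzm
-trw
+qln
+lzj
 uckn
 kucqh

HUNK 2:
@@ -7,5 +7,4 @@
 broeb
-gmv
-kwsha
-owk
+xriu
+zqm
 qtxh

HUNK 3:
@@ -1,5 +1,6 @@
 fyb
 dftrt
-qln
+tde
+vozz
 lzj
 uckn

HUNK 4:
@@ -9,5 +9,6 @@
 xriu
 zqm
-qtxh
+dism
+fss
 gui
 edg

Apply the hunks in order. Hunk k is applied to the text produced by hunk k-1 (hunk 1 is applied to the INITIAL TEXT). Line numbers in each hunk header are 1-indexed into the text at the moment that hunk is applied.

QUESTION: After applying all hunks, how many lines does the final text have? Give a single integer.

Answer: 14

Derivation:
Hunk 1: at line 1 remove [eogw,rfzm,trw] add [qln,lzj] -> 13 lines: fyb dftrt qln lzj uckn kucqh broeb gmv kwsha owk qtxh gui edg
Hunk 2: at line 7 remove [gmv,kwsha,owk] add [xriu,zqm] -> 12 lines: fyb dftrt qln lzj uckn kucqh broeb xriu zqm qtxh gui edg
Hunk 3: at line 1 remove [qln] add [tde,vozz] -> 13 lines: fyb dftrt tde vozz lzj uckn kucqh broeb xriu zqm qtxh gui edg
Hunk 4: at line 9 remove [qtxh] add [dism,fss] -> 14 lines: fyb dftrt tde vozz lzj uckn kucqh broeb xriu zqm dism fss gui edg
Final line count: 14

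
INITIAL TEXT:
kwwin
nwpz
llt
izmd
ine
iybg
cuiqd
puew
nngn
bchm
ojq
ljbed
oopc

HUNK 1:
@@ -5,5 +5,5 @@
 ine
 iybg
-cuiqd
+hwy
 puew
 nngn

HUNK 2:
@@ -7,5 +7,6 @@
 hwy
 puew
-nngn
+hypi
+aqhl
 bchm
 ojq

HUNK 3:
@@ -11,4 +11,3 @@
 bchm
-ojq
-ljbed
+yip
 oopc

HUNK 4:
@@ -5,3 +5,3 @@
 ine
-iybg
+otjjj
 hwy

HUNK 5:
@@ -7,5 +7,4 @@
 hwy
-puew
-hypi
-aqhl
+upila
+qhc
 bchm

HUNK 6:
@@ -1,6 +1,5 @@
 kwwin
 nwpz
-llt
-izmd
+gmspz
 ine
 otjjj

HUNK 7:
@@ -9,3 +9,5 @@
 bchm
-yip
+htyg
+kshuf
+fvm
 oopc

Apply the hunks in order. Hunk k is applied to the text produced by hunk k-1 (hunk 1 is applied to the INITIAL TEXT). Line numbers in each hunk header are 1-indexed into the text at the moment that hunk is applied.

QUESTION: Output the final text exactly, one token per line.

Answer: kwwin
nwpz
gmspz
ine
otjjj
hwy
upila
qhc
bchm
htyg
kshuf
fvm
oopc

Derivation:
Hunk 1: at line 5 remove [cuiqd] add [hwy] -> 13 lines: kwwin nwpz llt izmd ine iybg hwy puew nngn bchm ojq ljbed oopc
Hunk 2: at line 7 remove [nngn] add [hypi,aqhl] -> 14 lines: kwwin nwpz llt izmd ine iybg hwy puew hypi aqhl bchm ojq ljbed oopc
Hunk 3: at line 11 remove [ojq,ljbed] add [yip] -> 13 lines: kwwin nwpz llt izmd ine iybg hwy puew hypi aqhl bchm yip oopc
Hunk 4: at line 5 remove [iybg] add [otjjj] -> 13 lines: kwwin nwpz llt izmd ine otjjj hwy puew hypi aqhl bchm yip oopc
Hunk 5: at line 7 remove [puew,hypi,aqhl] add [upila,qhc] -> 12 lines: kwwin nwpz llt izmd ine otjjj hwy upila qhc bchm yip oopc
Hunk 6: at line 1 remove [llt,izmd] add [gmspz] -> 11 lines: kwwin nwpz gmspz ine otjjj hwy upila qhc bchm yip oopc
Hunk 7: at line 9 remove [yip] add [htyg,kshuf,fvm] -> 13 lines: kwwin nwpz gmspz ine otjjj hwy upila qhc bchm htyg kshuf fvm oopc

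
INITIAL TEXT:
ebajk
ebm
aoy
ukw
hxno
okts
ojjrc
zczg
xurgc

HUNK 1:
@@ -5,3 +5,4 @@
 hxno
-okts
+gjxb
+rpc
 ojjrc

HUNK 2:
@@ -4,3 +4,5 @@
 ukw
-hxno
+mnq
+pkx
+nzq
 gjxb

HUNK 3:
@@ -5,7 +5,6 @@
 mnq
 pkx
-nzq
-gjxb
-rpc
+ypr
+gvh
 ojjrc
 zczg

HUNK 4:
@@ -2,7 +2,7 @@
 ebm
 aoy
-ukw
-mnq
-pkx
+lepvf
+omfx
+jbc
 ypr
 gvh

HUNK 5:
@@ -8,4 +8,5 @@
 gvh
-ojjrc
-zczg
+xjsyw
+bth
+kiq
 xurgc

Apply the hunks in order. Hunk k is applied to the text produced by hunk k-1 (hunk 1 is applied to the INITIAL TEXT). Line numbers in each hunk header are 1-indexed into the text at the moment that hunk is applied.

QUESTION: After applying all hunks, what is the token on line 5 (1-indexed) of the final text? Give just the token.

Answer: omfx

Derivation:
Hunk 1: at line 5 remove [okts] add [gjxb,rpc] -> 10 lines: ebajk ebm aoy ukw hxno gjxb rpc ojjrc zczg xurgc
Hunk 2: at line 4 remove [hxno] add [mnq,pkx,nzq] -> 12 lines: ebajk ebm aoy ukw mnq pkx nzq gjxb rpc ojjrc zczg xurgc
Hunk 3: at line 5 remove [nzq,gjxb,rpc] add [ypr,gvh] -> 11 lines: ebajk ebm aoy ukw mnq pkx ypr gvh ojjrc zczg xurgc
Hunk 4: at line 2 remove [ukw,mnq,pkx] add [lepvf,omfx,jbc] -> 11 lines: ebajk ebm aoy lepvf omfx jbc ypr gvh ojjrc zczg xurgc
Hunk 5: at line 8 remove [ojjrc,zczg] add [xjsyw,bth,kiq] -> 12 lines: ebajk ebm aoy lepvf omfx jbc ypr gvh xjsyw bth kiq xurgc
Final line 5: omfx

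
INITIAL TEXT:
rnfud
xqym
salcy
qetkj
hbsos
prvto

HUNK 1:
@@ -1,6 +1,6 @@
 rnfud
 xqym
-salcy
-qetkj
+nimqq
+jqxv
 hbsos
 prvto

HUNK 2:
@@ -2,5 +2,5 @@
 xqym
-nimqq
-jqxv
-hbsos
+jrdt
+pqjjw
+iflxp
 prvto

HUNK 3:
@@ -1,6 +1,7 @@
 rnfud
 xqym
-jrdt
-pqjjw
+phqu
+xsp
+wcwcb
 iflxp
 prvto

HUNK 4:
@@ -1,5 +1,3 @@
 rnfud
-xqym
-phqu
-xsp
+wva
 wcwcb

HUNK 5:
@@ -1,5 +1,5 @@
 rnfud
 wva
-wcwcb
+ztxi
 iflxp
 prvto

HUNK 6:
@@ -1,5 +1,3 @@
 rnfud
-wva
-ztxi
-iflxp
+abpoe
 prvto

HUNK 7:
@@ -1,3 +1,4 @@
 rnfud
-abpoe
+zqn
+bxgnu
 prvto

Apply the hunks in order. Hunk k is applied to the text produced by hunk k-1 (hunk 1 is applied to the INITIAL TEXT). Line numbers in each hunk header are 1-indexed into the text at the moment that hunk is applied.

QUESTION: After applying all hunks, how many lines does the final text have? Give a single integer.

Hunk 1: at line 1 remove [salcy,qetkj] add [nimqq,jqxv] -> 6 lines: rnfud xqym nimqq jqxv hbsos prvto
Hunk 2: at line 2 remove [nimqq,jqxv,hbsos] add [jrdt,pqjjw,iflxp] -> 6 lines: rnfud xqym jrdt pqjjw iflxp prvto
Hunk 3: at line 1 remove [jrdt,pqjjw] add [phqu,xsp,wcwcb] -> 7 lines: rnfud xqym phqu xsp wcwcb iflxp prvto
Hunk 4: at line 1 remove [xqym,phqu,xsp] add [wva] -> 5 lines: rnfud wva wcwcb iflxp prvto
Hunk 5: at line 1 remove [wcwcb] add [ztxi] -> 5 lines: rnfud wva ztxi iflxp prvto
Hunk 6: at line 1 remove [wva,ztxi,iflxp] add [abpoe] -> 3 lines: rnfud abpoe prvto
Hunk 7: at line 1 remove [abpoe] add [zqn,bxgnu] -> 4 lines: rnfud zqn bxgnu prvto
Final line count: 4

Answer: 4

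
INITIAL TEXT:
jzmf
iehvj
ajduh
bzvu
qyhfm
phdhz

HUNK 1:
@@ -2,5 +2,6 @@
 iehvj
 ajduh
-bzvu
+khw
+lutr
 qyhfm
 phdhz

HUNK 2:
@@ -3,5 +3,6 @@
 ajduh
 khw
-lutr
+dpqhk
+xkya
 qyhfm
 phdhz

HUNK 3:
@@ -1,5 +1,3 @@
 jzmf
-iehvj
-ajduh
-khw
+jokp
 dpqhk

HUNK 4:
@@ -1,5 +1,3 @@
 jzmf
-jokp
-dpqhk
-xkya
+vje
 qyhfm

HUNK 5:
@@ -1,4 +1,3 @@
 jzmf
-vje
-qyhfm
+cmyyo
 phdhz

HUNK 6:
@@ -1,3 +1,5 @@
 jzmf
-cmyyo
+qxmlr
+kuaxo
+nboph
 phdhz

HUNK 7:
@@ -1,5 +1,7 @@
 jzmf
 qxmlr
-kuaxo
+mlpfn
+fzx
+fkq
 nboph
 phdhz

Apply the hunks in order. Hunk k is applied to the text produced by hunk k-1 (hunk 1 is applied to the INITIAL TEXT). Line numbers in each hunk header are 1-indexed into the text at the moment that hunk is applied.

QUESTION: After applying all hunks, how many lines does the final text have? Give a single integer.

Answer: 7

Derivation:
Hunk 1: at line 2 remove [bzvu] add [khw,lutr] -> 7 lines: jzmf iehvj ajduh khw lutr qyhfm phdhz
Hunk 2: at line 3 remove [lutr] add [dpqhk,xkya] -> 8 lines: jzmf iehvj ajduh khw dpqhk xkya qyhfm phdhz
Hunk 3: at line 1 remove [iehvj,ajduh,khw] add [jokp] -> 6 lines: jzmf jokp dpqhk xkya qyhfm phdhz
Hunk 4: at line 1 remove [jokp,dpqhk,xkya] add [vje] -> 4 lines: jzmf vje qyhfm phdhz
Hunk 5: at line 1 remove [vje,qyhfm] add [cmyyo] -> 3 lines: jzmf cmyyo phdhz
Hunk 6: at line 1 remove [cmyyo] add [qxmlr,kuaxo,nboph] -> 5 lines: jzmf qxmlr kuaxo nboph phdhz
Hunk 7: at line 1 remove [kuaxo] add [mlpfn,fzx,fkq] -> 7 lines: jzmf qxmlr mlpfn fzx fkq nboph phdhz
Final line count: 7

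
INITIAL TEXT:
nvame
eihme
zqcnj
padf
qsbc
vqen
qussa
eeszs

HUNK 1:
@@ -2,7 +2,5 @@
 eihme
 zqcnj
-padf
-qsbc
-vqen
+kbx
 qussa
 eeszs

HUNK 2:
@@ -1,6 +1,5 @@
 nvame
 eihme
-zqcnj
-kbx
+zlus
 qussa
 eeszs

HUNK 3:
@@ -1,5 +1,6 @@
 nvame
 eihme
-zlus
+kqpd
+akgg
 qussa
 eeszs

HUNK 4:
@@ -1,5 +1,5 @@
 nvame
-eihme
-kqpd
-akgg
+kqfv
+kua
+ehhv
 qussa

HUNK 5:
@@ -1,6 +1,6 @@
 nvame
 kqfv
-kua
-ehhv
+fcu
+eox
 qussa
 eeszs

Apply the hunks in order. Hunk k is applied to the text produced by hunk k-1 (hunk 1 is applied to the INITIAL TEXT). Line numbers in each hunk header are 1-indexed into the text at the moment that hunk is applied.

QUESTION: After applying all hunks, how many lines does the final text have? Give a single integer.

Answer: 6

Derivation:
Hunk 1: at line 2 remove [padf,qsbc,vqen] add [kbx] -> 6 lines: nvame eihme zqcnj kbx qussa eeszs
Hunk 2: at line 1 remove [zqcnj,kbx] add [zlus] -> 5 lines: nvame eihme zlus qussa eeszs
Hunk 3: at line 1 remove [zlus] add [kqpd,akgg] -> 6 lines: nvame eihme kqpd akgg qussa eeszs
Hunk 4: at line 1 remove [eihme,kqpd,akgg] add [kqfv,kua,ehhv] -> 6 lines: nvame kqfv kua ehhv qussa eeszs
Hunk 5: at line 1 remove [kua,ehhv] add [fcu,eox] -> 6 lines: nvame kqfv fcu eox qussa eeszs
Final line count: 6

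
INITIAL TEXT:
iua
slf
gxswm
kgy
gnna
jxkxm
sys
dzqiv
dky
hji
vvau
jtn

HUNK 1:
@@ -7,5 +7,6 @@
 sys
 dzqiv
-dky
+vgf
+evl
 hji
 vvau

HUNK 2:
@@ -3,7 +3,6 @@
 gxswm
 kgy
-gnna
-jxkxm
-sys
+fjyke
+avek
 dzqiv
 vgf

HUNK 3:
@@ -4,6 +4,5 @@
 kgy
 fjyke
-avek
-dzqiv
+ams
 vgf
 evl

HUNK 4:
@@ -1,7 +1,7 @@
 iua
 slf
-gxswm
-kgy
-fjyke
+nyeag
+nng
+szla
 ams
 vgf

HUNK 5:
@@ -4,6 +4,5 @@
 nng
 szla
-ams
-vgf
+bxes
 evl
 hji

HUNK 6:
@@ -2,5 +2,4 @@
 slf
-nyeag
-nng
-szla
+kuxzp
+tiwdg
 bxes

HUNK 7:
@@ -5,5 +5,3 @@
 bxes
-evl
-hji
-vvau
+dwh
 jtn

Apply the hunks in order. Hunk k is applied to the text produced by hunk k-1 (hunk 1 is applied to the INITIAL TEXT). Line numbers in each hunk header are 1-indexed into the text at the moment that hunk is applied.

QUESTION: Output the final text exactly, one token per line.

Hunk 1: at line 7 remove [dky] add [vgf,evl] -> 13 lines: iua slf gxswm kgy gnna jxkxm sys dzqiv vgf evl hji vvau jtn
Hunk 2: at line 3 remove [gnna,jxkxm,sys] add [fjyke,avek] -> 12 lines: iua slf gxswm kgy fjyke avek dzqiv vgf evl hji vvau jtn
Hunk 3: at line 4 remove [avek,dzqiv] add [ams] -> 11 lines: iua slf gxswm kgy fjyke ams vgf evl hji vvau jtn
Hunk 4: at line 1 remove [gxswm,kgy,fjyke] add [nyeag,nng,szla] -> 11 lines: iua slf nyeag nng szla ams vgf evl hji vvau jtn
Hunk 5: at line 4 remove [ams,vgf] add [bxes] -> 10 lines: iua slf nyeag nng szla bxes evl hji vvau jtn
Hunk 6: at line 2 remove [nyeag,nng,szla] add [kuxzp,tiwdg] -> 9 lines: iua slf kuxzp tiwdg bxes evl hji vvau jtn
Hunk 7: at line 5 remove [evl,hji,vvau] add [dwh] -> 7 lines: iua slf kuxzp tiwdg bxes dwh jtn

Answer: iua
slf
kuxzp
tiwdg
bxes
dwh
jtn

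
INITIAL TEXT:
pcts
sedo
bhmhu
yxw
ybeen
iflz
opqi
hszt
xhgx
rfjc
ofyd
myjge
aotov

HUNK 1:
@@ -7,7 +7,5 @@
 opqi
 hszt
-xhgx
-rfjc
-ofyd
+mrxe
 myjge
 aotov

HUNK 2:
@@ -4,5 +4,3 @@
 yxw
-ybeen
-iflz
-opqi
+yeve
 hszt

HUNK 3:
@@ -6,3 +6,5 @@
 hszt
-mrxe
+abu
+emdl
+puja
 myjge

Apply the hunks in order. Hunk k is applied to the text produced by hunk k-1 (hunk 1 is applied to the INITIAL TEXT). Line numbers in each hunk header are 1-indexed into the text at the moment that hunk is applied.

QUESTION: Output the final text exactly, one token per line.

Answer: pcts
sedo
bhmhu
yxw
yeve
hszt
abu
emdl
puja
myjge
aotov

Derivation:
Hunk 1: at line 7 remove [xhgx,rfjc,ofyd] add [mrxe] -> 11 lines: pcts sedo bhmhu yxw ybeen iflz opqi hszt mrxe myjge aotov
Hunk 2: at line 4 remove [ybeen,iflz,opqi] add [yeve] -> 9 lines: pcts sedo bhmhu yxw yeve hszt mrxe myjge aotov
Hunk 3: at line 6 remove [mrxe] add [abu,emdl,puja] -> 11 lines: pcts sedo bhmhu yxw yeve hszt abu emdl puja myjge aotov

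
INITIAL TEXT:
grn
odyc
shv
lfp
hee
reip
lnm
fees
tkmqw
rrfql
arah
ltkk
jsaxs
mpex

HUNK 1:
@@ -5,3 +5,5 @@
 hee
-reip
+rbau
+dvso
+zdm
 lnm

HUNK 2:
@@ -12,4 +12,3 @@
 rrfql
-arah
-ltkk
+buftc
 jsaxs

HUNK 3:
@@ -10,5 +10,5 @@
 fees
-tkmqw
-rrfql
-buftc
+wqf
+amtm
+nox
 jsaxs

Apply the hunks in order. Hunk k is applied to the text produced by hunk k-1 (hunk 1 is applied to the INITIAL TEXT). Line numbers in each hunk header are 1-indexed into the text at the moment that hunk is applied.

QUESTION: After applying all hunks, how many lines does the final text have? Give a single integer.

Hunk 1: at line 5 remove [reip] add [rbau,dvso,zdm] -> 16 lines: grn odyc shv lfp hee rbau dvso zdm lnm fees tkmqw rrfql arah ltkk jsaxs mpex
Hunk 2: at line 12 remove [arah,ltkk] add [buftc] -> 15 lines: grn odyc shv lfp hee rbau dvso zdm lnm fees tkmqw rrfql buftc jsaxs mpex
Hunk 3: at line 10 remove [tkmqw,rrfql,buftc] add [wqf,amtm,nox] -> 15 lines: grn odyc shv lfp hee rbau dvso zdm lnm fees wqf amtm nox jsaxs mpex
Final line count: 15

Answer: 15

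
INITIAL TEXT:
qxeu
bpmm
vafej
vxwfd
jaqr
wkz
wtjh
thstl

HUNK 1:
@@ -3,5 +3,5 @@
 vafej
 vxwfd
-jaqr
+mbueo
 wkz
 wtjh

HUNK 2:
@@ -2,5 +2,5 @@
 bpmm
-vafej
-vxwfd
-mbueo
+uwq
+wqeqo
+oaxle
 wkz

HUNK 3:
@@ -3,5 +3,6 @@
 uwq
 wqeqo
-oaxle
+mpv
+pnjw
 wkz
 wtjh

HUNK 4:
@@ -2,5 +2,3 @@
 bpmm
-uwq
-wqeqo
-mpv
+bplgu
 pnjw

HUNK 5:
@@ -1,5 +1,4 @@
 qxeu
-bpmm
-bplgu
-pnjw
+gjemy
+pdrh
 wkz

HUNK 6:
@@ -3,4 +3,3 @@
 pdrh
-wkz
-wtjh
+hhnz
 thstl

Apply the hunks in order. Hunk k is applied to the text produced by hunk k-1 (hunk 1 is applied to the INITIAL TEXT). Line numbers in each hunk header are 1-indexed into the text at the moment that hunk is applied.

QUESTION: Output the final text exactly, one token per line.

Answer: qxeu
gjemy
pdrh
hhnz
thstl

Derivation:
Hunk 1: at line 3 remove [jaqr] add [mbueo] -> 8 lines: qxeu bpmm vafej vxwfd mbueo wkz wtjh thstl
Hunk 2: at line 2 remove [vafej,vxwfd,mbueo] add [uwq,wqeqo,oaxle] -> 8 lines: qxeu bpmm uwq wqeqo oaxle wkz wtjh thstl
Hunk 3: at line 3 remove [oaxle] add [mpv,pnjw] -> 9 lines: qxeu bpmm uwq wqeqo mpv pnjw wkz wtjh thstl
Hunk 4: at line 2 remove [uwq,wqeqo,mpv] add [bplgu] -> 7 lines: qxeu bpmm bplgu pnjw wkz wtjh thstl
Hunk 5: at line 1 remove [bpmm,bplgu,pnjw] add [gjemy,pdrh] -> 6 lines: qxeu gjemy pdrh wkz wtjh thstl
Hunk 6: at line 3 remove [wkz,wtjh] add [hhnz] -> 5 lines: qxeu gjemy pdrh hhnz thstl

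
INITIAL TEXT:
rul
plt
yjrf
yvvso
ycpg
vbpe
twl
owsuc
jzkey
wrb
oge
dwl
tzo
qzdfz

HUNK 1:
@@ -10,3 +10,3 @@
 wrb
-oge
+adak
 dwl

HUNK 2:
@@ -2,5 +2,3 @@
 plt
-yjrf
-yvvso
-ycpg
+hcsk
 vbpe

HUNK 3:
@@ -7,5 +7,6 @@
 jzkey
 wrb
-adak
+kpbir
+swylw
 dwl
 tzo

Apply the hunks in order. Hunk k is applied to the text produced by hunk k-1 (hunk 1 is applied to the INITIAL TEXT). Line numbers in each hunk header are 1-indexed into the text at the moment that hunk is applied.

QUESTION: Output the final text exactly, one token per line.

Answer: rul
plt
hcsk
vbpe
twl
owsuc
jzkey
wrb
kpbir
swylw
dwl
tzo
qzdfz

Derivation:
Hunk 1: at line 10 remove [oge] add [adak] -> 14 lines: rul plt yjrf yvvso ycpg vbpe twl owsuc jzkey wrb adak dwl tzo qzdfz
Hunk 2: at line 2 remove [yjrf,yvvso,ycpg] add [hcsk] -> 12 lines: rul plt hcsk vbpe twl owsuc jzkey wrb adak dwl tzo qzdfz
Hunk 3: at line 7 remove [adak] add [kpbir,swylw] -> 13 lines: rul plt hcsk vbpe twl owsuc jzkey wrb kpbir swylw dwl tzo qzdfz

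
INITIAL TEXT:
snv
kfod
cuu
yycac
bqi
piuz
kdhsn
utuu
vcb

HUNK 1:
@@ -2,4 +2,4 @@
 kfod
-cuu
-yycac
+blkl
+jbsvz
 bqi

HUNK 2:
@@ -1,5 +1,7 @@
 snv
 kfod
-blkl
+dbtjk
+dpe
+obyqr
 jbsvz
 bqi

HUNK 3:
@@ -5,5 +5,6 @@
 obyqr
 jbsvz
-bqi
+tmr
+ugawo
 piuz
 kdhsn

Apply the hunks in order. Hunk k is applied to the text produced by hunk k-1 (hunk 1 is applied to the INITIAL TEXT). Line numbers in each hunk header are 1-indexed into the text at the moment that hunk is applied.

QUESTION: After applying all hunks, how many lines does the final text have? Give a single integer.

Hunk 1: at line 2 remove [cuu,yycac] add [blkl,jbsvz] -> 9 lines: snv kfod blkl jbsvz bqi piuz kdhsn utuu vcb
Hunk 2: at line 1 remove [blkl] add [dbtjk,dpe,obyqr] -> 11 lines: snv kfod dbtjk dpe obyqr jbsvz bqi piuz kdhsn utuu vcb
Hunk 3: at line 5 remove [bqi] add [tmr,ugawo] -> 12 lines: snv kfod dbtjk dpe obyqr jbsvz tmr ugawo piuz kdhsn utuu vcb
Final line count: 12

Answer: 12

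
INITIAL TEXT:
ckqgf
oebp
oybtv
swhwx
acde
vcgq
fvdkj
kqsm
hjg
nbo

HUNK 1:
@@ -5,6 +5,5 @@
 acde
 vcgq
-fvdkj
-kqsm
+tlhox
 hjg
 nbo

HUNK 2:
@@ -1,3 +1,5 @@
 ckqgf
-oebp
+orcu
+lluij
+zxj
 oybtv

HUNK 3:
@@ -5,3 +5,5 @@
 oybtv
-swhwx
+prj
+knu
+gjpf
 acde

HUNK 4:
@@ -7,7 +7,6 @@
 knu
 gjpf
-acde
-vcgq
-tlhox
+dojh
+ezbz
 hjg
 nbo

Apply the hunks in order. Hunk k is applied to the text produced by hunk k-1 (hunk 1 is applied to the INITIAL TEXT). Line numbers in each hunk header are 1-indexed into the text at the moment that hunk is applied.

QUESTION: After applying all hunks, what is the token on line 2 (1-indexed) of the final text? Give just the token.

Answer: orcu

Derivation:
Hunk 1: at line 5 remove [fvdkj,kqsm] add [tlhox] -> 9 lines: ckqgf oebp oybtv swhwx acde vcgq tlhox hjg nbo
Hunk 2: at line 1 remove [oebp] add [orcu,lluij,zxj] -> 11 lines: ckqgf orcu lluij zxj oybtv swhwx acde vcgq tlhox hjg nbo
Hunk 3: at line 5 remove [swhwx] add [prj,knu,gjpf] -> 13 lines: ckqgf orcu lluij zxj oybtv prj knu gjpf acde vcgq tlhox hjg nbo
Hunk 4: at line 7 remove [acde,vcgq,tlhox] add [dojh,ezbz] -> 12 lines: ckqgf orcu lluij zxj oybtv prj knu gjpf dojh ezbz hjg nbo
Final line 2: orcu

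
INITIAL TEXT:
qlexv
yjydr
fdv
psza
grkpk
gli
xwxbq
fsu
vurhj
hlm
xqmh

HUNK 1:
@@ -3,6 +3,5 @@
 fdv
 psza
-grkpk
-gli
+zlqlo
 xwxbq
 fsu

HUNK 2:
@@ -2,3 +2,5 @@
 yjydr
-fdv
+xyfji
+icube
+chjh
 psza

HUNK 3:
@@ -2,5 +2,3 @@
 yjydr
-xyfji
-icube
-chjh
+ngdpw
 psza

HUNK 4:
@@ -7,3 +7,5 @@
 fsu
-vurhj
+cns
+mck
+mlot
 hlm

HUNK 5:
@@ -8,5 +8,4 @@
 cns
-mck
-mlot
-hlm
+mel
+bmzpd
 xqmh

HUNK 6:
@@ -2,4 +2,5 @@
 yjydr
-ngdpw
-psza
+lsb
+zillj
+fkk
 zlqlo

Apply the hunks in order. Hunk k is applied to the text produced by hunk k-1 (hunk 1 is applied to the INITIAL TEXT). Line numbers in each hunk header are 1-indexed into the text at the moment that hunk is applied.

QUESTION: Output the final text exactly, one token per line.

Hunk 1: at line 3 remove [grkpk,gli] add [zlqlo] -> 10 lines: qlexv yjydr fdv psza zlqlo xwxbq fsu vurhj hlm xqmh
Hunk 2: at line 2 remove [fdv] add [xyfji,icube,chjh] -> 12 lines: qlexv yjydr xyfji icube chjh psza zlqlo xwxbq fsu vurhj hlm xqmh
Hunk 3: at line 2 remove [xyfji,icube,chjh] add [ngdpw] -> 10 lines: qlexv yjydr ngdpw psza zlqlo xwxbq fsu vurhj hlm xqmh
Hunk 4: at line 7 remove [vurhj] add [cns,mck,mlot] -> 12 lines: qlexv yjydr ngdpw psza zlqlo xwxbq fsu cns mck mlot hlm xqmh
Hunk 5: at line 8 remove [mck,mlot,hlm] add [mel,bmzpd] -> 11 lines: qlexv yjydr ngdpw psza zlqlo xwxbq fsu cns mel bmzpd xqmh
Hunk 6: at line 2 remove [ngdpw,psza] add [lsb,zillj,fkk] -> 12 lines: qlexv yjydr lsb zillj fkk zlqlo xwxbq fsu cns mel bmzpd xqmh

Answer: qlexv
yjydr
lsb
zillj
fkk
zlqlo
xwxbq
fsu
cns
mel
bmzpd
xqmh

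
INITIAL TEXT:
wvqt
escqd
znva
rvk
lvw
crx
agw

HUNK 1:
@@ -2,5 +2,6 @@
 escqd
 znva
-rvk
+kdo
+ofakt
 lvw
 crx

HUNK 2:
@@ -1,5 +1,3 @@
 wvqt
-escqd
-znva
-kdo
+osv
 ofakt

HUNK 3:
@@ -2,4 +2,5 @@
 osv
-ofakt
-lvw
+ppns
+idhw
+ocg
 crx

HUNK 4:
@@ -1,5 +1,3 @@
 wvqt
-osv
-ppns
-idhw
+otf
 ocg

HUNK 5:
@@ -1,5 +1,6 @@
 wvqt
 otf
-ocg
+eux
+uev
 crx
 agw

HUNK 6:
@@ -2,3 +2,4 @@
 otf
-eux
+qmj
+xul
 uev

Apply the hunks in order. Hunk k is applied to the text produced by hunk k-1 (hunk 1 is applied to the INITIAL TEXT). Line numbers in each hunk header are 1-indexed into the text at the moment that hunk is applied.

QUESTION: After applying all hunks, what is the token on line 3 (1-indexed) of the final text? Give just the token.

Answer: qmj

Derivation:
Hunk 1: at line 2 remove [rvk] add [kdo,ofakt] -> 8 lines: wvqt escqd znva kdo ofakt lvw crx agw
Hunk 2: at line 1 remove [escqd,znva,kdo] add [osv] -> 6 lines: wvqt osv ofakt lvw crx agw
Hunk 3: at line 2 remove [ofakt,lvw] add [ppns,idhw,ocg] -> 7 lines: wvqt osv ppns idhw ocg crx agw
Hunk 4: at line 1 remove [osv,ppns,idhw] add [otf] -> 5 lines: wvqt otf ocg crx agw
Hunk 5: at line 1 remove [ocg] add [eux,uev] -> 6 lines: wvqt otf eux uev crx agw
Hunk 6: at line 2 remove [eux] add [qmj,xul] -> 7 lines: wvqt otf qmj xul uev crx agw
Final line 3: qmj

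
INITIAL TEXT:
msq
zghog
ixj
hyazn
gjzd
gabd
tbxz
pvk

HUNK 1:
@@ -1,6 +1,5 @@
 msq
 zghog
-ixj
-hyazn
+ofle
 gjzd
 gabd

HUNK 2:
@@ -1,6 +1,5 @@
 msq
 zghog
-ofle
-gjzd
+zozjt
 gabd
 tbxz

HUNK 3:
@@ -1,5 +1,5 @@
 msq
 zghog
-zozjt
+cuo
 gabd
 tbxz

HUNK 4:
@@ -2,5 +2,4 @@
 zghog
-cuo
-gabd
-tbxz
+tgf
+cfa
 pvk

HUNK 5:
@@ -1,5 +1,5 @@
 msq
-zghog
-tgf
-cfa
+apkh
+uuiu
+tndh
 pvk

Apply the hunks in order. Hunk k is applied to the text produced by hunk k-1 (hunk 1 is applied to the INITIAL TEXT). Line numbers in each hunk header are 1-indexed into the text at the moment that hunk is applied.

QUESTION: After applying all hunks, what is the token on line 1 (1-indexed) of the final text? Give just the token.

Answer: msq

Derivation:
Hunk 1: at line 1 remove [ixj,hyazn] add [ofle] -> 7 lines: msq zghog ofle gjzd gabd tbxz pvk
Hunk 2: at line 1 remove [ofle,gjzd] add [zozjt] -> 6 lines: msq zghog zozjt gabd tbxz pvk
Hunk 3: at line 1 remove [zozjt] add [cuo] -> 6 lines: msq zghog cuo gabd tbxz pvk
Hunk 4: at line 2 remove [cuo,gabd,tbxz] add [tgf,cfa] -> 5 lines: msq zghog tgf cfa pvk
Hunk 5: at line 1 remove [zghog,tgf,cfa] add [apkh,uuiu,tndh] -> 5 lines: msq apkh uuiu tndh pvk
Final line 1: msq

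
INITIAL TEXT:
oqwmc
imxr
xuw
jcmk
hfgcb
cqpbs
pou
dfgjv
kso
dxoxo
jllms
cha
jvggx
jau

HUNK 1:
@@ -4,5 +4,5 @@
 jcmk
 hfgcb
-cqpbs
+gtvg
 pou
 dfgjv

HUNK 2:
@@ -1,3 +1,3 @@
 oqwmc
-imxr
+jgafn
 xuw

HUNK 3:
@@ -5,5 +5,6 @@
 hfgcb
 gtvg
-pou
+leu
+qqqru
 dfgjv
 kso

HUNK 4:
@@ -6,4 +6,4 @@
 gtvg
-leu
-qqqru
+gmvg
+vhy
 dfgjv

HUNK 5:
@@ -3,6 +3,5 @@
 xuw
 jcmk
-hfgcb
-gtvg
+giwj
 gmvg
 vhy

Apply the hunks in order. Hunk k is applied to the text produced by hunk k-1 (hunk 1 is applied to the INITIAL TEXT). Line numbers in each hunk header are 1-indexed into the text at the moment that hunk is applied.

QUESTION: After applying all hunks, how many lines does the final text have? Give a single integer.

Hunk 1: at line 4 remove [cqpbs] add [gtvg] -> 14 lines: oqwmc imxr xuw jcmk hfgcb gtvg pou dfgjv kso dxoxo jllms cha jvggx jau
Hunk 2: at line 1 remove [imxr] add [jgafn] -> 14 lines: oqwmc jgafn xuw jcmk hfgcb gtvg pou dfgjv kso dxoxo jllms cha jvggx jau
Hunk 3: at line 5 remove [pou] add [leu,qqqru] -> 15 lines: oqwmc jgafn xuw jcmk hfgcb gtvg leu qqqru dfgjv kso dxoxo jllms cha jvggx jau
Hunk 4: at line 6 remove [leu,qqqru] add [gmvg,vhy] -> 15 lines: oqwmc jgafn xuw jcmk hfgcb gtvg gmvg vhy dfgjv kso dxoxo jllms cha jvggx jau
Hunk 5: at line 3 remove [hfgcb,gtvg] add [giwj] -> 14 lines: oqwmc jgafn xuw jcmk giwj gmvg vhy dfgjv kso dxoxo jllms cha jvggx jau
Final line count: 14

Answer: 14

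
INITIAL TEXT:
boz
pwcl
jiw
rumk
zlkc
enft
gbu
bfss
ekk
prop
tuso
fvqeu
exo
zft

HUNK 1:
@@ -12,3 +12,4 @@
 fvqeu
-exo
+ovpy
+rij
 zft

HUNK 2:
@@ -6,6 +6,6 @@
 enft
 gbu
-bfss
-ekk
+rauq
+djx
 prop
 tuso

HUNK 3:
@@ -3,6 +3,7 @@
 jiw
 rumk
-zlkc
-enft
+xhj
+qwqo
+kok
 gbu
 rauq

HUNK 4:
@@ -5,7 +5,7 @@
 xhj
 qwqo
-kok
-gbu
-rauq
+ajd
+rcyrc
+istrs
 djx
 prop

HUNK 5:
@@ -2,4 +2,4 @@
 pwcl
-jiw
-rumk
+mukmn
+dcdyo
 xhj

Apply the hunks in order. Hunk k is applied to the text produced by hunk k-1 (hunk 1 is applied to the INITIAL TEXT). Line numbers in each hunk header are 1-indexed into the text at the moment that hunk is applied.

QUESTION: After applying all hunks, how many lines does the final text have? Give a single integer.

Hunk 1: at line 12 remove [exo] add [ovpy,rij] -> 15 lines: boz pwcl jiw rumk zlkc enft gbu bfss ekk prop tuso fvqeu ovpy rij zft
Hunk 2: at line 6 remove [bfss,ekk] add [rauq,djx] -> 15 lines: boz pwcl jiw rumk zlkc enft gbu rauq djx prop tuso fvqeu ovpy rij zft
Hunk 3: at line 3 remove [zlkc,enft] add [xhj,qwqo,kok] -> 16 lines: boz pwcl jiw rumk xhj qwqo kok gbu rauq djx prop tuso fvqeu ovpy rij zft
Hunk 4: at line 5 remove [kok,gbu,rauq] add [ajd,rcyrc,istrs] -> 16 lines: boz pwcl jiw rumk xhj qwqo ajd rcyrc istrs djx prop tuso fvqeu ovpy rij zft
Hunk 5: at line 2 remove [jiw,rumk] add [mukmn,dcdyo] -> 16 lines: boz pwcl mukmn dcdyo xhj qwqo ajd rcyrc istrs djx prop tuso fvqeu ovpy rij zft
Final line count: 16

Answer: 16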